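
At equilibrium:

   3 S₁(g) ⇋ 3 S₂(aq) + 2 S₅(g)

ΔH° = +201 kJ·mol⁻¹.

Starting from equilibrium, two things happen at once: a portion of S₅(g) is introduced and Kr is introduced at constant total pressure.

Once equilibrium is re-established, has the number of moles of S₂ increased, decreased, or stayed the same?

decreases

Adding S₅ (g), a product, drives the reaction to the left.
Adding inert gas at constant total pressure expands the volume and lowers every reacting partial pressure. With Δn_gas = 2 − 3 = -1, Q moves away from K toward the side with fewer gas moles, so the system shifts toward the side with more gas moles — to the left.
The net shift is to the left. S₂ is a product, so its amount decreases.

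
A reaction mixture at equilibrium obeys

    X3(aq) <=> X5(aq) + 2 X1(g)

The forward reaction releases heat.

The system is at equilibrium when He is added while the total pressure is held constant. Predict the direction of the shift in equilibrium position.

Adding inert gas at constant total pressure expands the volume and lowers every reacting partial pressure. With Δn_gas = 2 − 0 = +2, Q moves away from K toward the side with fewer gas moles, so the system shifts toward the side with more gas moles — to the right.

right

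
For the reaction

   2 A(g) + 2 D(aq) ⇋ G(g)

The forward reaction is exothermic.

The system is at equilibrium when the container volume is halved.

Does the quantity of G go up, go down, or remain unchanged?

Gas moles: reactants 2, products 1 (Δn_gas = -1). Compression shifts the system toward the side with fewer moles of gas — to the right.
The net shift is to the right. G is a product, so its amount increases.

increases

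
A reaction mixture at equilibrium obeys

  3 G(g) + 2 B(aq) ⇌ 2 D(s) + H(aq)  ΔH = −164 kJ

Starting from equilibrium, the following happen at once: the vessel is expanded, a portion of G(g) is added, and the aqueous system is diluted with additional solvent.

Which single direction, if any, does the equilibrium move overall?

cannot be determined

Gas moles: reactants 3, products 0 (Δn_gas = -3). Expansion shifts the system toward the side with more moles of gas — to the left.
Adding G (g), a reactant, drives the reaction to the right.
Dilution lowers every aqueous concentration by the same factor. Δn_aq = 1 − 2 = -1, so the system shifts toward the side with more dissolved moles — to the left.
The individual effects push in opposite directions; without quantitative information the net direction cannot be determined.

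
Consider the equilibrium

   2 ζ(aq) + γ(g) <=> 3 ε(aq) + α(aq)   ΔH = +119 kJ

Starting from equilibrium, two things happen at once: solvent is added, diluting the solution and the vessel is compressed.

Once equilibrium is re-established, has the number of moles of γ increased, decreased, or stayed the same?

decreases

Dilution lowers every aqueous concentration by the same factor. Δn_aq = 4 − 2 = +2, so the system shifts toward the side with more dissolved moles — to the right.
Gas moles: reactants 1, products 0 (Δn_gas = -1). Compression shifts the system toward the side with fewer moles of gas — to the right.
The net shift is to the right. γ is a reactant, so its amount decreases.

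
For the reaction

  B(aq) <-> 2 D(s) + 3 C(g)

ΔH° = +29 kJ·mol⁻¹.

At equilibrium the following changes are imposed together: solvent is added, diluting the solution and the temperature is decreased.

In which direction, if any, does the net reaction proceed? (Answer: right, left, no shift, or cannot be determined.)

Dilution lowers every aqueous concentration by the same factor. Δn_aq = 0 − 1 = -1, so the system shifts toward the side with more dissolved moles — to the left.
The forward reaction is endothermic. Lowering T favours the exothermic direction — shift to the left.
All effects act in the same direction — net shift to the left.

left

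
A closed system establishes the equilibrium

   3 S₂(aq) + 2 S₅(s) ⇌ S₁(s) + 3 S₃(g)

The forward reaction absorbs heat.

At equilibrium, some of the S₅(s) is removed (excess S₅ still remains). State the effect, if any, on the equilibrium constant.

unchanged

The equilibrium constant depends only on temperature. This perturbation changes neither the position of equilibrium nor K.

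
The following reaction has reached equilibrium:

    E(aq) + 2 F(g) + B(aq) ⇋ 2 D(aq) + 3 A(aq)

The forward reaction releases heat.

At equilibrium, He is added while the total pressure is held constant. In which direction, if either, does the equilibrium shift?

left

Adding inert gas at constant total pressure expands the volume and lowers every reacting partial pressure. With Δn_gas = 0 − 2 = -2, Q moves away from K toward the side with fewer gas moles, so the system shifts toward the side with more gas moles — to the left.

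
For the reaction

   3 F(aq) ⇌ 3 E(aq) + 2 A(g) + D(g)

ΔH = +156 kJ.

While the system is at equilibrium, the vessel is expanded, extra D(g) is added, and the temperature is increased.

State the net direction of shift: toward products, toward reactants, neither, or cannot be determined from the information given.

cannot be determined

Gas moles: reactants 0, products 3 (Δn_gas = +3). Expansion shifts the system toward the side with more moles of gas — to the right.
Adding D (g), a product, drives the reaction to the left.
The forward reaction is endothermic. Raising T favours the endothermic direction — shift to the right.
The individual effects push in opposite directions; without quantitative information the net direction cannot be determined.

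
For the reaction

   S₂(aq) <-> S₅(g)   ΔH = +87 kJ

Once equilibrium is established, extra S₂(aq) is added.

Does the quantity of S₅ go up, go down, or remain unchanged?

increases

Adding S₂ (aq), a reactant, drives the reaction to the right.
The net shift is to the right. S₅ is a product, so its amount increases.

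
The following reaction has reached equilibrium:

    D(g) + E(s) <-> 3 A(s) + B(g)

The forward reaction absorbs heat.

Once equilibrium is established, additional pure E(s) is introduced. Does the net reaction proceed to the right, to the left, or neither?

no shift

E is a pure solid; its activity is 1 regardless of amount, so Q is unaffected — no shift from this change.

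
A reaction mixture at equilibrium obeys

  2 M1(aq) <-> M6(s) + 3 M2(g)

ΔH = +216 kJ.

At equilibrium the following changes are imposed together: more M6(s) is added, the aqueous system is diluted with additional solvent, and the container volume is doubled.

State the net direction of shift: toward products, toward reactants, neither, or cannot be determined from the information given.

M6 is a pure solid; its activity is 1 regardless of amount, so Q is unaffected — no shift from this change.
Dilution lowers every aqueous concentration by the same factor. Δn_aq = 0 − 2 = -2, so the system shifts toward the side with more dissolved moles — to the left.
Gas moles: reactants 0, products 3 (Δn_gas = +3). Expansion shifts the system toward the side with more moles of gas — to the right.
The individual effects push in opposite directions; without quantitative information the net direction cannot be determined.

cannot be determined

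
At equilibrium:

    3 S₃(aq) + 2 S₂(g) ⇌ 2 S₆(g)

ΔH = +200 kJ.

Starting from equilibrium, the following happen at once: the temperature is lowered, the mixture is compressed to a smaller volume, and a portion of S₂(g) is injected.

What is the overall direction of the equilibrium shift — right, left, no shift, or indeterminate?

cannot be determined

The forward reaction is endothermic. Lowering T favours the exothermic direction — shift to the left.
Gas moles: reactants 2, products 2. Δn_gas = 0, so a volume change leaves Q equal to K — no shift from this change.
Adding S₂ (g), a reactant, drives the reaction to the right.
The individual effects push in opposite directions; without quantitative information the net direction cannot be determined.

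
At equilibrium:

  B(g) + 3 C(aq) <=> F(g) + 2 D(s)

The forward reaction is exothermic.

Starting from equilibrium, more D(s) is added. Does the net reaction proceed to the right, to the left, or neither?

D is a pure solid; its activity is 1 regardless of amount, so Q is unaffected — no shift from this change.

no shift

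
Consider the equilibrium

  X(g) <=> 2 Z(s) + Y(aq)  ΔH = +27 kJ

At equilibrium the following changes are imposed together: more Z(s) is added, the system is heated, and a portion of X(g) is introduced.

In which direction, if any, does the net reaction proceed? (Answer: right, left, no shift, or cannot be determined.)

Z is a pure solid; its activity is 1 regardless of amount, so Q is unaffected — no shift from this change.
The forward reaction is endothermic. Raising T favours the endothermic direction — shift to the right.
Adding X (g), a reactant, drives the reaction to the right.
Only the nonzero effect(s) matter; the net shift is to the right.

right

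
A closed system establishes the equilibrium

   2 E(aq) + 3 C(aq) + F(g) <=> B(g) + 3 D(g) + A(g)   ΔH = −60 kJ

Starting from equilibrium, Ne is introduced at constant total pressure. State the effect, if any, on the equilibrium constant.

unchanged

The equilibrium constant depends only on temperature. This perturbation may move the position of equilibrium, but since T is unchanged, K itself is unchanged.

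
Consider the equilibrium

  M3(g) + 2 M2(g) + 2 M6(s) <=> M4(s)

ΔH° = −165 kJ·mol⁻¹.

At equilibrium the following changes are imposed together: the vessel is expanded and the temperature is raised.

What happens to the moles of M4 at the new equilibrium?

decreases

Gas moles: reactants 3, products 0 (Δn_gas = -3). Expansion shifts the system toward the side with more moles of gas — to the left.
The forward reaction is exothermic. Raising T favours the endothermic direction — shift to the left.
The net shift is to the left. M4 is a product, so its amount decreases.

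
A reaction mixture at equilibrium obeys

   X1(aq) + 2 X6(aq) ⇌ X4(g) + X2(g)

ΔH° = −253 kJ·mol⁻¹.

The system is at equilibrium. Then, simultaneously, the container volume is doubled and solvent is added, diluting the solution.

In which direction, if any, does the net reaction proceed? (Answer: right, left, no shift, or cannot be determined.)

Gas moles: reactants 0, products 2 (Δn_gas = +2). Expansion shifts the system toward the side with more moles of gas — to the right.
Dilution lowers every aqueous concentration by the same factor. Δn_aq = 0 − 3 = -3, so the system shifts toward the side with more dissolved moles — to the left.
The individual effects push in opposite directions; without quantitative information the net direction cannot be determined.

cannot be determined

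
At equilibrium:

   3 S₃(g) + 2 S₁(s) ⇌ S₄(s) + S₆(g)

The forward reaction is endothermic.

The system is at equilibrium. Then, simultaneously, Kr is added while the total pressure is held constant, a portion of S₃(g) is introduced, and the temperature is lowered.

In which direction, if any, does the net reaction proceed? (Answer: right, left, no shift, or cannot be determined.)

Adding inert gas at constant total pressure expands the volume and lowers every reacting partial pressure. With Δn_gas = 1 − 3 = -2, Q moves away from K toward the side with fewer gas moles, so the system shifts toward the side with more gas moles — to the left.
Adding S₃ (g), a reactant, drives the reaction to the right.
The forward reaction is endothermic. Lowering T favours the exothermic direction — shift to the left.
The individual effects push in opposite directions; without quantitative information the net direction cannot be determined.

cannot be determined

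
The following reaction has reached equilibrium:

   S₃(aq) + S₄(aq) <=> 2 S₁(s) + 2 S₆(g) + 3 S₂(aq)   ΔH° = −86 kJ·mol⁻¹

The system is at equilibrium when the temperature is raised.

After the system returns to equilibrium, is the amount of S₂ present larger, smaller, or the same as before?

The forward reaction is exothermic. Raising T favours the endothermic direction — shift to the left.
The net shift is to the left. S₂ is a product, so its amount decreases.

decreases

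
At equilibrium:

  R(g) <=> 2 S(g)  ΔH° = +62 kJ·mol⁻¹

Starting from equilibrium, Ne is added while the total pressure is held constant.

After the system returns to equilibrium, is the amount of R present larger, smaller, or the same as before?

Adding inert gas at constant total pressure expands the volume and lowers every reacting partial pressure. With Δn_gas = 2 − 1 = +1, Q moves away from K toward the side with fewer gas moles, so the system shifts toward the side with more gas moles — to the right.
The net shift is to the right. R is a reactant, so its amount decreases.

decreases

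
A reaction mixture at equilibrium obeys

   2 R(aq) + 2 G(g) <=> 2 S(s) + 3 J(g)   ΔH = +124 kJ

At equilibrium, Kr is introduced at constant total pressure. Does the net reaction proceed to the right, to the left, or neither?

Adding inert gas at constant total pressure expands the volume and lowers every reacting partial pressure. With Δn_gas = 3 − 2 = +1, Q moves away from K toward the side with fewer gas moles, so the system shifts toward the side with more gas moles — to the right.

right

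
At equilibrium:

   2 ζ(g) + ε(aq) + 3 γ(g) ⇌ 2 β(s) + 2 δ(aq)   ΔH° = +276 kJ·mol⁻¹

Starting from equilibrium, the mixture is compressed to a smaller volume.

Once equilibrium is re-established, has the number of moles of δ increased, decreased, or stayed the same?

increases

Gas moles: reactants 5, products 0 (Δn_gas = -5). Compression shifts the system toward the side with fewer moles of gas — to the right.
The net shift is to the right. δ is a product, so its amount increases.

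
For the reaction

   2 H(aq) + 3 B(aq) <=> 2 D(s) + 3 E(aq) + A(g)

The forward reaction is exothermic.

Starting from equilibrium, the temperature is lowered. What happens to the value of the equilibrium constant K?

increases

K depends on temperature via the van 't Hoff relation. The forward reaction is exothermic, so lowering T increases K.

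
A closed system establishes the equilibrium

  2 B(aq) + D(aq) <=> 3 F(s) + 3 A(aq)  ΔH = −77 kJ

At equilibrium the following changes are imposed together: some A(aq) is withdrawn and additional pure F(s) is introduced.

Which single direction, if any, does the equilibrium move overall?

Removing A (aq), a product, drives the reaction to the right.
F is a pure solid; its activity is 1 regardless of amount, so Q is unaffected — no shift from this change.
Only the nonzero effect(s) matter; the net shift is to the right.

right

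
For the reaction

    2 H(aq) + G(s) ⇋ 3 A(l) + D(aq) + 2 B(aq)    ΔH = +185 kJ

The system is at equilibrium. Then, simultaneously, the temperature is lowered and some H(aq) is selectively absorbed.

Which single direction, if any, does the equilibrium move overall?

left

The forward reaction is endothermic. Lowering T favours the exothermic direction — shift to the left.
Removing H (aq), a reactant, drives the reaction to the left.
All effects act in the same direction — net shift to the left.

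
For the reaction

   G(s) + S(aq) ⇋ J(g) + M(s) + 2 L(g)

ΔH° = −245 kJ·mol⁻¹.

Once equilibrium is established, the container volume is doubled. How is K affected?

unchanged

The equilibrium constant depends only on temperature. This perturbation may move the position of equilibrium, but since T is unchanged, K itself is unchanged.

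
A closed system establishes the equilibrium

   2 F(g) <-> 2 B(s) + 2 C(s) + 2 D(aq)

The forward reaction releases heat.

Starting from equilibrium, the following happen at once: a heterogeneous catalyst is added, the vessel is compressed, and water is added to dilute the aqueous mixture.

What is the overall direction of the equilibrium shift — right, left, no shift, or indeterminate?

A catalyst speeds both forward and reverse rates equally; it changes neither Q nor K — no shift from this change.
Gas moles: reactants 2, products 0 (Δn_gas = -2). Compression shifts the system toward the side with fewer moles of gas — to the right.
Dilution lowers every aqueous concentration by the same factor. Δn_aq = 2 − 0 = +2, so the system shifts toward the side with more dissolved moles — to the right.
Only the nonzero effect(s) matter; the net shift is to the right.

right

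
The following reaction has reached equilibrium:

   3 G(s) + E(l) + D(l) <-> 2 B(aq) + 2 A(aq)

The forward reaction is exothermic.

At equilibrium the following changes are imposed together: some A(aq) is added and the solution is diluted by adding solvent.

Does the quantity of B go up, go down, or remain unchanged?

cannot be determined

Adding A (aq), a product, drives the reaction to the left.
Dilution lowers every aqueous concentration by the same factor. Δn_aq = 4 − 0 = +4, so the system shifts toward the side with more dissolved moles — to the right.
The two effects oppose each other, so the net shift — and hence the change in B — cannot be determined from the given information.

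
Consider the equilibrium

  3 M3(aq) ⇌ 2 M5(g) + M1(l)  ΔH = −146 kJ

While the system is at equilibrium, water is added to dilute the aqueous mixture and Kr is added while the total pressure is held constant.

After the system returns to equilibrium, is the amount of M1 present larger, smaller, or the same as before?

Dilution lowers every aqueous concentration by the same factor. Δn_aq = 0 − 3 = -3, so the system shifts toward the side with more dissolved moles — to the left.
Adding inert gas at constant total pressure expands the volume and lowers every reacting partial pressure. With Δn_gas = 2 − 0 = +2, Q moves away from K toward the side with fewer gas moles, so the system shifts toward the side with more gas moles — to the right.
The two effects oppose each other, so the net shift — and hence the change in M1 — cannot be determined from the given information.

cannot be determined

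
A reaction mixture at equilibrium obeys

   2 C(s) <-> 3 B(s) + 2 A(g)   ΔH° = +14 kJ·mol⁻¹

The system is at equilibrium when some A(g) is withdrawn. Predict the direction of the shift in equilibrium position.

Removing A (g), a product, drives the reaction to the right.

right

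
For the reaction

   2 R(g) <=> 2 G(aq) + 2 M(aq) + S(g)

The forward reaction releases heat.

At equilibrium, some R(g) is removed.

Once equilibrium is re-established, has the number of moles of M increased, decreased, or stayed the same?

Removing R (g), a reactant, drives the reaction to the left.
The net shift is to the left. M is a product, so its amount decreases.

decreases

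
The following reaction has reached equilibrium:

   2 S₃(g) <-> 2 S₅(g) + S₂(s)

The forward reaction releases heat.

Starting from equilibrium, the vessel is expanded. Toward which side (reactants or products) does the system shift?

Gas moles: reactants 2, products 2. Δn_gas = 0, so a volume change leaves Q equal to K — no shift from this change.

no shift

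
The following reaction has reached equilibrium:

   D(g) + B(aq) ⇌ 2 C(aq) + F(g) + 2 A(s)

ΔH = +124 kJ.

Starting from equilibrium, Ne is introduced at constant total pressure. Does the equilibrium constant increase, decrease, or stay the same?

unchanged

The equilibrium constant depends only on temperature. This perturbation changes neither the position of equilibrium nor K.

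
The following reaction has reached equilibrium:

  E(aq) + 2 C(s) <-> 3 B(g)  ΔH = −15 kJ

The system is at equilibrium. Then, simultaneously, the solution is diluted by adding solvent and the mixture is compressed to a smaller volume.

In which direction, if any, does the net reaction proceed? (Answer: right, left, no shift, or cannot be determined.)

Dilution lowers every aqueous concentration by the same factor. Δn_aq = 0 − 1 = -1, so the system shifts toward the side with more dissolved moles — to the left.
Gas moles: reactants 0, products 3 (Δn_gas = +3). Compression shifts the system toward the side with fewer moles of gas — to the left.
All effects act in the same direction — net shift to the left.

left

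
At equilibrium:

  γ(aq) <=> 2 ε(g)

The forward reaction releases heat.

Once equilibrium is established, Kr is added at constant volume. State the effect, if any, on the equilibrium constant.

The equilibrium constant depends only on temperature. This perturbation changes neither the position of equilibrium nor K.

unchanged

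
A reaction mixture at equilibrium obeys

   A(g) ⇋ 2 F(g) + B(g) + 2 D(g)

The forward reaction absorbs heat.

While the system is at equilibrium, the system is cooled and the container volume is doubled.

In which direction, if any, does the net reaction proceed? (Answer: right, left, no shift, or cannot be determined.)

The forward reaction is endothermic. Lowering T favours the exothermic direction — shift to the left.
Gas moles: reactants 1, products 5 (Δn_gas = +4). Expansion shifts the system toward the side with more moles of gas — to the right.
The individual effects push in opposite directions; without quantitative information the net direction cannot be determined.

cannot be determined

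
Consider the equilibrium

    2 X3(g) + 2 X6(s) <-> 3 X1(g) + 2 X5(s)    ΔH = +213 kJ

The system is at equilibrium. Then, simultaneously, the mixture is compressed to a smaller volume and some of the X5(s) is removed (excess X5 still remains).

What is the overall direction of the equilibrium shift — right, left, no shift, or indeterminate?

left

Gas moles: reactants 2, products 3 (Δn_gas = +1). Compression shifts the system toward the side with fewer moles of gas — to the left.
X5 is a pure solid; its activity is 1 regardless of amount, so Q is unaffected — no shift from this change.
Only the nonzero effect(s) matter; the net shift is to the left.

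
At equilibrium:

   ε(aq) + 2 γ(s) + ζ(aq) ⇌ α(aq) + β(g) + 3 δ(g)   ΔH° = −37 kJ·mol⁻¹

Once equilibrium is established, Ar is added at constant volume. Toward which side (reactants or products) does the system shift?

no shift

At constant volume, adding an inert gas leaves every reacting species' partial pressure unchanged, so Q is unchanged — no shift from this change.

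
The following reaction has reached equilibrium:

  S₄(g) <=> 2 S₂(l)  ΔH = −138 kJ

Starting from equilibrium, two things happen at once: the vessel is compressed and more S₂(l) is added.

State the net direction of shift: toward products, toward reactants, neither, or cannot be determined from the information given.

Gas moles: reactants 1, products 0 (Δn_gas = -1). Compression shifts the system toward the side with fewer moles of gas — to the right.
S₂ is a pure liquid; its activity is 1 regardless of amount, so Q is unaffected — no shift from this change.
Only the nonzero effect(s) matter; the net shift is to the right.

right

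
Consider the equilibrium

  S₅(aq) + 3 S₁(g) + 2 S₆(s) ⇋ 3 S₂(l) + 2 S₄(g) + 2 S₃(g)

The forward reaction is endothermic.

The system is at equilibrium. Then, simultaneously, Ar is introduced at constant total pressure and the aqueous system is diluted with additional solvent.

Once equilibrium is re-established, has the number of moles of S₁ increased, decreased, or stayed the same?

cannot be determined

Adding inert gas at constant total pressure expands the volume and lowers every reacting partial pressure. With Δn_gas = 4 − 3 = +1, Q moves away from K toward the side with fewer gas moles, so the system shifts toward the side with more gas moles — to the right.
Dilution lowers every aqueous concentration by the same factor. Δn_aq = 0 − 1 = -1, so the system shifts toward the side with more dissolved moles — to the left.
The two effects oppose each other, so the net shift — and hence the change in S₁ — cannot be determined from the given information.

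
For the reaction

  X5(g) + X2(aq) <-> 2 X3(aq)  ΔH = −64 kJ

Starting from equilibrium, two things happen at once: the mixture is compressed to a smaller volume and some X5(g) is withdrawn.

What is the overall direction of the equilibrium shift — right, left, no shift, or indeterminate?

cannot be determined

Gas moles: reactants 1, products 0 (Δn_gas = -1). Compression shifts the system toward the side with fewer moles of gas — to the right.
Removing X5 (g), a reactant, drives the reaction to the left.
The individual effects push in opposite directions; without quantitative information the net direction cannot be determined.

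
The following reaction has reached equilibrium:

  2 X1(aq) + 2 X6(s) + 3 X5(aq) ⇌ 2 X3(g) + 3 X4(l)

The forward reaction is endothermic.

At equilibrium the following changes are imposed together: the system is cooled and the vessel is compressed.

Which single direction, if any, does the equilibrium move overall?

left

The forward reaction is endothermic. Lowering T favours the exothermic direction — shift to the left.
Gas moles: reactants 0, products 2 (Δn_gas = +2). Compression shifts the system toward the side with fewer moles of gas — to the left.
All effects act in the same direction — net shift to the left.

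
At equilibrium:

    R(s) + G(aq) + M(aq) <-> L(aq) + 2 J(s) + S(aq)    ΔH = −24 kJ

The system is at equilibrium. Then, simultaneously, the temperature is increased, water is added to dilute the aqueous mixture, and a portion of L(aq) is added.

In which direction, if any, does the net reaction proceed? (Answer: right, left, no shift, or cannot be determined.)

The forward reaction is exothermic. Raising T favours the endothermic direction — shift to the left.
Dilution scales every aqueous concentration by the same factor. Δn_aq = 2 − 2 = 0, so Q is unchanged — no shift.
Adding L (aq), a product, drives the reaction to the left.
Only the nonzero effect(s) matter; the net shift is to the left.

left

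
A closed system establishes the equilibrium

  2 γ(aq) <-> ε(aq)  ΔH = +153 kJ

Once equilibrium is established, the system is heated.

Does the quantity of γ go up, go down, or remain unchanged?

The forward reaction is endothermic. Raising T favours the endothermic direction — shift to the right.
The net shift is to the right. γ is a reactant, so its amount decreases.

decreases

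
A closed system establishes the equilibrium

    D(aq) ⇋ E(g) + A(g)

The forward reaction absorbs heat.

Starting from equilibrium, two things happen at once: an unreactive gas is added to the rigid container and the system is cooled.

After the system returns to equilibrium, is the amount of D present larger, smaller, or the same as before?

At constant volume, adding an inert gas leaves every reacting species' partial pressure unchanged, so Q is unchanged — no shift from this change.
The forward reaction is endothermic. Lowering T favours the exothermic direction — shift to the left.
The net shift is to the left. D is a reactant, so its amount increases.

increases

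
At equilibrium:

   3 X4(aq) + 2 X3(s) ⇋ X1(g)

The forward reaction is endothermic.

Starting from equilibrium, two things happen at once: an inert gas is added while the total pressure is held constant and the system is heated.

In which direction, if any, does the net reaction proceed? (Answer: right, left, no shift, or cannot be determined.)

right

Adding inert gas at constant total pressure expands the volume and lowers every reacting partial pressure. With Δn_gas = 1 − 0 = +1, Q moves away from K toward the side with fewer gas moles, so the system shifts toward the side with more gas moles — to the right.
The forward reaction is endothermic. Raising T favours the endothermic direction — shift to the right.
All effects act in the same direction — net shift to the right.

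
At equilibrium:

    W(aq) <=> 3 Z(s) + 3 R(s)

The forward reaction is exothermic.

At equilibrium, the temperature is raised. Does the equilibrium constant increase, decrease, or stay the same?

decreases

K depends on temperature via the van 't Hoff relation. The forward reaction is exothermic, so raising T decreases K.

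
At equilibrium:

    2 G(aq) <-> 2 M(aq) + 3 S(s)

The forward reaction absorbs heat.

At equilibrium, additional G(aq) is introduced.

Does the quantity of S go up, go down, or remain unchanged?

Adding G (aq), a reactant, drives the reaction to the right.
The net shift is to the right. S is a product, so its amount increases.

increases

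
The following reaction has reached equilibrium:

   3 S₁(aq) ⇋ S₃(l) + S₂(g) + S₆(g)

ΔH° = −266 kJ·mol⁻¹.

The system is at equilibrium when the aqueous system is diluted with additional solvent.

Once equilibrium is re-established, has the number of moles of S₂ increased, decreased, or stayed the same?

decreases

Dilution lowers every aqueous concentration by the same factor. Δn_aq = 0 − 3 = -3, so the system shifts toward the side with more dissolved moles — to the left.
The net shift is to the left. S₂ is a product, so its amount decreases.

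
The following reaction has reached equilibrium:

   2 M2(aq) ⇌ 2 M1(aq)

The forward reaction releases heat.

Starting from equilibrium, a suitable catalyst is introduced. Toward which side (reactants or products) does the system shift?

A catalyst speeds both forward and reverse rates equally; it changes neither Q nor K — no shift from this change.

no shift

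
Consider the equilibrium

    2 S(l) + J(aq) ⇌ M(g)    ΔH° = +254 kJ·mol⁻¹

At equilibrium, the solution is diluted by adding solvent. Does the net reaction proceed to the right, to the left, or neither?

Dilution lowers every aqueous concentration by the same factor. Δn_aq = 0 − 1 = -1, so the system shifts toward the side with more dissolved moles — to the left.

left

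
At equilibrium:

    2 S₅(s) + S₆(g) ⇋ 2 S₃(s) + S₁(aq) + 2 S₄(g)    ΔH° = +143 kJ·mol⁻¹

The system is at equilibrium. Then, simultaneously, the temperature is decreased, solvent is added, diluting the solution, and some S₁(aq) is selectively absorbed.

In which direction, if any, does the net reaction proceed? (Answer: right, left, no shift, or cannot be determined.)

cannot be determined

The forward reaction is endothermic. Lowering T favours the exothermic direction — shift to the left.
Dilution lowers every aqueous concentration by the same factor. Δn_aq = 1 − 0 = +1, so the system shifts toward the side with more dissolved moles — to the right.
Removing S₁ (aq), a product, drives the reaction to the right.
The individual effects push in opposite directions; without quantitative information the net direction cannot be determined.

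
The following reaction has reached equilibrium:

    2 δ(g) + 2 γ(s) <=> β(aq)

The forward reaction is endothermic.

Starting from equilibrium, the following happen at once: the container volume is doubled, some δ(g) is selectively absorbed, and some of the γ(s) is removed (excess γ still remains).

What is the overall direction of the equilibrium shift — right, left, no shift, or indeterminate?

Gas moles: reactants 2, products 0 (Δn_gas = -2). Expansion shifts the system toward the side with more moles of gas — to the left.
Removing δ (g), a reactant, drives the reaction to the left.
γ is a pure solid; its activity is 1 regardless of amount, so Q is unaffected — no shift from this change.
Only the nonzero effect(s) matter; the net shift is to the left.

left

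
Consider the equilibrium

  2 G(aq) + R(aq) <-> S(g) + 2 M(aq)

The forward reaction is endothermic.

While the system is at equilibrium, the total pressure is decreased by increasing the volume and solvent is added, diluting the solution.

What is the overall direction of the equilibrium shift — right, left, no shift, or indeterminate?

cannot be determined

Gas moles: reactants 0, products 1 (Δn_gas = +1). Expansion shifts the system toward the side with more moles of gas — to the right.
Dilution lowers every aqueous concentration by the same factor. Δn_aq = 2 − 3 = -1, so the system shifts toward the side with more dissolved moles — to the left.
The individual effects push in opposite directions; without quantitative information the net direction cannot be determined.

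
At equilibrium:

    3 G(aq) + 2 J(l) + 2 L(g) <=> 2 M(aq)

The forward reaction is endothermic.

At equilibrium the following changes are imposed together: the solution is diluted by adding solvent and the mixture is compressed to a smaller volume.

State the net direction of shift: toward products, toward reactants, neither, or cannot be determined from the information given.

Dilution lowers every aqueous concentration by the same factor. Δn_aq = 2 − 3 = -1, so the system shifts toward the side with more dissolved moles — to the left.
Gas moles: reactants 2, products 0 (Δn_gas = -2). Compression shifts the system toward the side with fewer moles of gas — to the right.
The individual effects push in opposite directions; without quantitative information the net direction cannot be determined.

cannot be determined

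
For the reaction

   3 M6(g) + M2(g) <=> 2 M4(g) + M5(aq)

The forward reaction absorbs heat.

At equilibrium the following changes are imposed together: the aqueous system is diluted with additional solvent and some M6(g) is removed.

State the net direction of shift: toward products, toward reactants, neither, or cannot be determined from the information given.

Dilution lowers every aqueous concentration by the same factor. Δn_aq = 1 − 0 = +1, so the system shifts toward the side with more dissolved moles — to the right.
Removing M6 (g), a reactant, drives the reaction to the left.
The individual effects push in opposite directions; without quantitative information the net direction cannot be determined.

cannot be determined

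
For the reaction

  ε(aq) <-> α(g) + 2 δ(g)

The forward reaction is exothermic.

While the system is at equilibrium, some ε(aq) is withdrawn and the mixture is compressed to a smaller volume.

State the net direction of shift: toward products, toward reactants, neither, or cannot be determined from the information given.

Removing ε (aq), a reactant, drives the reaction to the left.
Gas moles: reactants 0, products 3 (Δn_gas = +3). Compression shifts the system toward the side with fewer moles of gas — to the left.
All effects act in the same direction — net shift to the left.

left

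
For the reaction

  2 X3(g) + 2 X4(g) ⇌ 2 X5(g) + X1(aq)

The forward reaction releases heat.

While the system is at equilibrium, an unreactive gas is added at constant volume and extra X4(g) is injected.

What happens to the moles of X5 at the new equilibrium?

At constant volume, adding an inert gas leaves every reacting species' partial pressure unchanged, so Q is unchanged — no shift from this change.
Adding X4 (g), a reactant, drives the reaction to the right.
The net shift is to the right. X5 is a product, so its amount increases.

increases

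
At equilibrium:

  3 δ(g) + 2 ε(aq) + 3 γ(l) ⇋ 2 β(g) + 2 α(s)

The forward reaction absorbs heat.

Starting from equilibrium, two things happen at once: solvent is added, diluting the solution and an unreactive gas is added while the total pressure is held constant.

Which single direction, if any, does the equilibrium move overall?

left

Dilution lowers every aqueous concentration by the same factor. Δn_aq = 0 − 2 = -2, so the system shifts toward the side with more dissolved moles — to the left.
Adding inert gas at constant total pressure expands the volume and lowers every reacting partial pressure. With Δn_gas = 2 − 3 = -1, Q moves away from K toward the side with fewer gas moles, so the system shifts toward the side with more gas moles — to the left.
All effects act in the same direction — net shift to the left.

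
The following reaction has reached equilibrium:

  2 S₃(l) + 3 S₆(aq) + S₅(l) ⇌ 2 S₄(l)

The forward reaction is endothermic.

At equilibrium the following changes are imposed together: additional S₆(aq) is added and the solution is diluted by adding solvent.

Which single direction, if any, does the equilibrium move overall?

Adding S₆ (aq), a reactant, drives the reaction to the right.
Dilution lowers every aqueous concentration by the same factor. Δn_aq = 0 − 3 = -3, so the system shifts toward the side with more dissolved moles — to the left.
The individual effects push in opposite directions; without quantitative information the net direction cannot be determined.

cannot be determined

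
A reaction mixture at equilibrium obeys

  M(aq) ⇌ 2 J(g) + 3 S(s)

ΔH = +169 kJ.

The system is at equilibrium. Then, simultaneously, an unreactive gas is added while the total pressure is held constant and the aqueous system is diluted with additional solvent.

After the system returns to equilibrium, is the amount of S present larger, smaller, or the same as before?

Adding inert gas at constant total pressure expands the volume and lowers every reacting partial pressure. With Δn_gas = 2 − 0 = +2, Q moves away from K toward the side with fewer gas moles, so the system shifts toward the side with more gas moles — to the right.
Dilution lowers every aqueous concentration by the same factor. Δn_aq = 0 − 1 = -1, so the system shifts toward the side with more dissolved moles — to the left.
The two effects oppose each other, so the net shift — and hence the change in S — cannot be determined from the given information.

cannot be determined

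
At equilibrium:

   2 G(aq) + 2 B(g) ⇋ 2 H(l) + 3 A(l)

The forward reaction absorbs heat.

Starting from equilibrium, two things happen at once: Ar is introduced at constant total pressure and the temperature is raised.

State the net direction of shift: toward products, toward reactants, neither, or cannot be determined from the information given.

Adding inert gas at constant total pressure expands the volume and lowers every reacting partial pressure. With Δn_gas = 0 − 2 = -2, Q moves away from K toward the side with fewer gas moles, so the system shifts toward the side with more gas moles — to the left.
The forward reaction is endothermic. Raising T favours the endothermic direction — shift to the right.
The individual effects push in opposite directions; without quantitative information the net direction cannot be determined.

cannot be determined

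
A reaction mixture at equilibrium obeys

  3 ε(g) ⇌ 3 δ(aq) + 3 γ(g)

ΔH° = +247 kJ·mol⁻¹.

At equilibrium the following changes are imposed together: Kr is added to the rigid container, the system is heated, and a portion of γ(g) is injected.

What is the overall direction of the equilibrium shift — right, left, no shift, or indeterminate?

At constant volume, adding an inert gas leaves every reacting species' partial pressure unchanged, so Q is unchanged — no shift from this change.
The forward reaction is endothermic. Raising T favours the endothermic direction — shift to the right.
Adding γ (g), a product, drives the reaction to the left.
The individual effects push in opposite directions; without quantitative information the net direction cannot be determined.

cannot be determined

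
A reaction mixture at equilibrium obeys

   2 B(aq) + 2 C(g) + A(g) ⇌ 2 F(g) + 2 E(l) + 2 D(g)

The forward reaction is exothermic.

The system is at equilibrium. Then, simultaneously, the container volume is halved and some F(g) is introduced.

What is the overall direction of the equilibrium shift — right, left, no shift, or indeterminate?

left

Gas moles: reactants 3, products 4 (Δn_gas = +1). Compression shifts the system toward the side with fewer moles of gas — to the left.
Adding F (g), a product, drives the reaction to the left.
All effects act in the same direction — net shift to the left.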